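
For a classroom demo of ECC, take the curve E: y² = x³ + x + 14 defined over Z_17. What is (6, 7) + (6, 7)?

(1, 4)

tangent at (6, 7): λ = (3·6² + 1)/(2·7) ≡ 7/14. 14⁻¹ ≡ 11 (mod 17), so λ ≡ 7·11 ≡ 9.
  x = λ² - 6 - 6 = 81 - 12 ≡ 1; y = λ·(6 - 1) - 7 ≡ 4. → (1, 4)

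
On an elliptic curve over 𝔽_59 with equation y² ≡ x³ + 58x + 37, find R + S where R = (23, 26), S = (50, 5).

(23, 26) + (50, 5). λ = (5 - 26)/(50 - 23) ≡ 38/27 mod 59. 27⁻¹ ≡ 35 (mod 59), so λ ≡ 32.
  x = λ² - 23 - 50 = 1024 - 73 ≡ 7; y = λ·(23 - 7) - 26 ≡ 14. → (7, 14)

(7, 14)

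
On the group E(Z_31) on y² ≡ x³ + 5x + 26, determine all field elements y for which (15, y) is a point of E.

2, 29

x³ + 5x + 26 = 3476 ≡ 4 (mod 31).
Square roots of 4 mod 31: 2 and 29 (since 2² = 4 ≡ 4).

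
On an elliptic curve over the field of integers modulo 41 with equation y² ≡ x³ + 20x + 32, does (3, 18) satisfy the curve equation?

y² = 18² ≡ 37; x³ + 20x + 32 = 119 ≡ 37 (mod 41). 37 = 37.

yes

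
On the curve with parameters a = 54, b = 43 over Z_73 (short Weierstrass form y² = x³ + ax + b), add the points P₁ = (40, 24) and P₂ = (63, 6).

(61, 21)

(40, 24) + (63, 6). λ = (6 - 24)/(63 - 40) ≡ 55/23 mod 73. 23⁻¹ ≡ 54 (mod 73), so λ ≡ 50.
  x = λ² - 40 - 63 = 2500 - 103 ≡ 61; y = λ·(40 - 61) - 24 ≡ 21. → (61, 21)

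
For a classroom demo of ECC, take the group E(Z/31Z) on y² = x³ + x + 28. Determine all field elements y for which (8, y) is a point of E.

x³ + 1x + 28 = 548 ≡ 21 (mod 31).
21 is a non-residue mod 31; no y exists.

none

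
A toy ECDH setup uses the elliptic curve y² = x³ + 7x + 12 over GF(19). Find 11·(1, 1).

(12, 0)

Write P = (1, 1).
Repeated addition: build up to 11P.
2P: tangent at (1, 1): λ = (3·1² + 7)/(2·1) ≡ 10/2. 2⁻¹ ≡ 10 (mod 19), so λ ≡ 10·10 ≡ 5.
  x = λ² - 1 - 1 = 25 - 2 ≡ 4; y = λ·(1 - 4) - 1 ≡ 3. → (4, 3)
3P: (4, 3) + (1, 1). λ = (1 - 3)/(1 - 4) ≡ 17/16 mod 19. 16⁻¹ ≡ 6 (mod 19) since 16·6 = 96 ≡ 1, so λ ≡ 7.
  x = λ² - 4 - 1 = 49 - 5 ≡ 6; y = λ·(4 - 6) - 3 ≡ 2. → (6, 2)
4P: (6, 2) + (1, 1). λ = (1 - 2)/(1 - 6) ≡ 18/14 mod 19. 14⁻¹ ≡ 15 (mod 19), so λ ≡ 4.
  x = λ² - 6 - 1 = 16 - 7 ≡ 9; y = λ·(6 - 9) - 2 ≡ 5. → (9, 5)
5P: (9, 5) + (1, 1). λ = (1 - 5)/(1 - 9) ≡ 15/11 mod 19. 11⁻¹ ≡ 7 (mod 19), so λ ≡ 10.
  x = λ² - 9 - 1 = 100 - 10 ≡ 14; y = λ·(9 - 14) - 5 ≡ 2. → (14, 2)
6P: (14, 2) + (1, 1). λ = (1 - 2)/(1 - 14) ≡ 18/6 mod 19. 6⁻¹ ≡ 16 (mod 19) since 6·16 = 96 ≡ 1, so λ ≡ 3.
  x = λ² - 14 - 1 = 9 - 15 ≡ 13; y = λ·(14 - 13) - 2 ≡ 1. → (13, 1)
7P: (13, 1) + (1, 1). λ = (1 - 1)/(1 - 13) ≡ 0/7 mod 19. 7⁻¹ ≡ 11 (mod 19) since 7·11 = 77 ≡ 1, so λ ≡ 0.
  x = λ² - 13 - 1 = 0 - 14 ≡ 5; y = λ·(13 - 5) - 1 ≡ 18. → (5, 18)
8P: (5, 18) + (1, 1). λ = (1 - 18)/(1 - 5) ≡ 2/15 mod 19. 15⁻¹ ≡ 14 (mod 19), so λ ≡ 9.
  x = λ² - 5 - 1 = 81 - 6 ≡ 18; y = λ·(5 - 18) - 18 ≡ 17. → (18, 17)
9P: (18, 17) + (1, 1). λ = (1 - 17)/(1 - 18) ≡ 3/2 mod 19. 2⁻¹ ≡ 10 (mod 19), so λ ≡ 11.
  x = λ² - 18 - 1 = 121 - 19 ≡ 7; y = λ·(18 - 7) - 17 ≡ 9. → (7, 9)
10P: (7, 9) + (1, 1). λ = (1 - 9)/(1 - 7) ≡ 11/13 mod 19. 13⁻¹ ≡ 3 (mod 19), so λ ≡ 14.
  x = λ² - 7 - 1 = 196 - 8 ≡ 17; y = λ·(7 - 17) - 9 ≡ 3. → (17, 3)
11P: (17, 3) + (1, 1). λ = (1 - 3)/(1 - 17) ≡ 17/3 mod 19. 3⁻¹ ≡ 13 (mod 19), so λ ≡ 12.
  x = λ² - 17 - 1 = 144 - 18 ≡ 12; y = λ·(17 - 12) - 3 ≡ 0. → (12, 0)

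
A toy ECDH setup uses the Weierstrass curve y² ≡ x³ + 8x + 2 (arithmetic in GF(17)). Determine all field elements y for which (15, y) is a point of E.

x³ + 8x + 2 = 3497 ≡ 12 (mod 17).
12 is a non-residue mod 17; no y exists.

none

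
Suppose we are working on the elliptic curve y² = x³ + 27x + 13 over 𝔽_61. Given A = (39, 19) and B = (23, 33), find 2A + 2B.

First 2A:
Repeated addition: build up to 2A.
2A: tangent at (39, 19): λ = (3·39² + 27)/(2·19) ≡ 15/38. 38⁻¹ ≡ 53 (mod 61), so λ ≡ 15·53 ≡ 2.
  x = λ² - 39 - 39 = 4 - 78 ≡ 48; y = λ·(39 - 48) - 19 ≡ 24. → (48, 24)
2A = (48, 24).
Next 2B:
Repeated addition: build up to 2B.
2B: tangent at (23, 33): λ = (3·23² + 27)/(2·33) ≡ 28/5. 5⁻¹ ≡ 49 (mod 61), so λ ≡ 28·49 ≡ 30.
  x = λ² - 23 - 23 = 900 - 46 ≡ 0; y = λ·(23 - 0) - 33 ≡ 47. → (0, 47)
2B = (0, 47).
Finally 2A + 2B:
(48, 24) + (0, 47). λ = (47 - 24)/(0 - 48) ≡ 23/13 mod 61. 13⁻¹ ≡ 47 (mod 61) since 13·47 = 611 ≡ 1, so λ ≡ 44.
  x = λ² - 48 - 0 = 1936 - 48 ≡ 58; y = λ·(48 - 58) - 24 ≡ 24. → (58, 24)

(58, 24)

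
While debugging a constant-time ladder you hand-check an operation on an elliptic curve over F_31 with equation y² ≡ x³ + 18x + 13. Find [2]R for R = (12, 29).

(23, 15)

tangent at (12, 29): λ = (3·12² + 18)/(2·29) ≡ 16/27. 27⁻¹ ≡ 23 (mod 31) since 27·23 = 621 ≡ 1, so λ ≡ 16·23 ≡ 27.
  x = λ² - 12 - 12 = 729 - 24 ≡ 23; y = λ·(12 - 23) - 29 ≡ 15. → (23, 15)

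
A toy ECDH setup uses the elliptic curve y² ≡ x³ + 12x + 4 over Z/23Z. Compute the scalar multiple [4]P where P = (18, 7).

(4, 22)

Repeated addition: build up to 4P.
2P: tangent at (18, 7): λ = (3·18² + 12)/(2·7) ≡ 18/14. 14⁻¹ ≡ 5 (mod 23) since 14·5 = 70 ≡ 1, so λ ≡ 18·5 ≡ 21.
  x = λ² - 18 - 18 = 441 - 36 ≡ 14; y = λ·(18 - 14) - 7 ≡ 8. → (14, 8)
3P: (14, 8) + (18, 7). λ = (7 - 8)/(18 - 14) ≡ 22/4 mod 23. 4⁻¹ ≡ 6 (mod 23), so λ ≡ 17.
  x = λ² - 14 - 18 = 289 - 32 ≡ 4; y = λ·(14 - 4) - 8 ≡ 1. → (4, 1)
4P: (4, 1) + (18, 7). λ = (7 - 1)/(18 - 4) ≡ 6/14 mod 23. 14⁻¹ ≡ 5 (mod 23), so λ ≡ 7.
  x = λ² - 4 - 18 = 49 - 22 ≡ 4; y = λ·(4 - 4) - 1 ≡ 22. → (4, 22)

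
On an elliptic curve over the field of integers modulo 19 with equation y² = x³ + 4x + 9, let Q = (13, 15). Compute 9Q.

Double-and-add on 9 = (1001)₂. Start with Q = (13, 15) for the leading 1-bit.
double: tangent at (13, 15): λ = (3·13² + 4)/(2·15) ≡ 17/11. 11⁻¹ ≡ 7 (mod 19), so λ ≡ 17·7 ≡ 5.
  x = λ² - 13 - 13 = 25 - 26 ≡ 18; y = λ·(13 - 18) - 15 ≡ 17. → (18, 17)
double: tangent at (18, 17): λ = (3·18² + 4)/(2·17) ≡ 7/15. 15⁻¹ ≡ 14 (mod 19), so λ ≡ 7·14 ≡ 3.
  x = λ² - 18 - 18 = 9 - 36 ≡ 11; y = λ·(18 - 11) - 17 ≡ 4. → (11, 4)
double: tangent at (11, 4): λ = (3·11² + 4)/(2·4) ≡ 6/8. 8⁻¹ ≡ 12 (mod 19), so λ ≡ 6·12 ≡ 15.
  x = λ² - 11 - 11 = 225 - 22 ≡ 13; y = λ·(11 - 13) - 4 ≡ 4. → (13, 4)
add Q: (13, 4) + (13, 15): same x and y₁ ≡ -y₂, so the sum is ∞.

O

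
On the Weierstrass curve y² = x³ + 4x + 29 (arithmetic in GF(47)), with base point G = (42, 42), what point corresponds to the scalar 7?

(22, 7)

Repeated addition: build up to 7G.
2G: tangent at (42, 42): λ = (3·42² + 4)/(2·42) ≡ 32/37. 37⁻¹ ≡ 14 (mod 47), so λ ≡ 32·14 ≡ 25.
  x = λ² - 42 - 42 = 625 - 84 ≡ 24; y = λ·(42 - 24) - 42 ≡ 32. → (24, 32)
3G: (24, 32) + (42, 42). λ = (42 - 32)/(42 - 24) ≡ 10/18 mod 47. 18⁻¹ ≡ 34 (mod 47) since 18·34 = 612 ≡ 1, so λ ≡ 11.
  x = λ² - 24 - 42 = 121 - 66 ≡ 8; y = λ·(24 - 8) - 32 ≡ 3. → (8, 3)
4G: (8, 3) + (42, 42). λ = (42 - 3)/(42 - 8) ≡ 39/34 mod 47. 34⁻¹ ≡ 18 (mod 47), so λ ≡ 44.
  x = λ² - 8 - 42 = 1936 - 50 ≡ 6; y = λ·(8 - 6) - 3 ≡ 38. → (6, 38)
5G: (6, 38) + (42, 42). λ = (42 - 38)/(42 - 6) ≡ 4/36 mod 47. 36⁻¹ ≡ 17 (mod 47) since 36·17 = 612 ≡ 1, so λ ≡ 21.
  x = λ² - 6 - 42 = 441 - 48 ≡ 17; y = λ·(6 - 17) - 38 ≡ 13. → (17, 13)
6G: (17, 13) + (42, 42). λ = (42 - 13)/(42 - 17) ≡ 29/25 mod 47. 25⁻¹ ≡ 32 (mod 47) since 25·32 = 800 ≡ 1, so λ ≡ 35.
  x = λ² - 17 - 42 = 1225 - 59 ≡ 38; y = λ·(17 - 38) - 13 ≡ 4. → (38, 4)
7G: (38, 4) + (42, 42). λ = (42 - 4)/(42 - 38) ≡ 38/4 mod 47. 4⁻¹ ≡ 12 (mod 47) since 4·12 = 48 ≡ 1, so λ ≡ 33.
  x = λ² - 38 - 42 = 1089 - 80 ≡ 22; y = λ·(38 - 22) - 4 ≡ 7. → (22, 7)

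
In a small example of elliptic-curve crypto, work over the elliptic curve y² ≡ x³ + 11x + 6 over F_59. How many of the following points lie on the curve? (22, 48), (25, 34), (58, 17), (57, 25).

(22, 48): 48² ≡ 3, rhs ≡ 40 → off.
(25, 34): 34² ≡ 35, rhs ≡ 35 → on.
(58, 17): 17² ≡ 53, rhs ≡ 53 → on.
(57, 25): 25² ≡ 35, rhs ≡ 35 → on.

3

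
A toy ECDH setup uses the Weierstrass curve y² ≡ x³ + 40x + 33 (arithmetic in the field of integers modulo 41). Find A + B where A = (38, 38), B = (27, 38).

(38, 38) + (27, 38). λ = (38 - 38)/(27 - 38) ≡ 0/30 mod 41. 30⁻¹ ≡ 26 (mod 41), so λ ≡ 0.
  x = λ² - 38 - 27 = 0 - 65 ≡ 17; y = λ·(38 - 17) - 38 ≡ 3. → (17, 3)

(17, 3)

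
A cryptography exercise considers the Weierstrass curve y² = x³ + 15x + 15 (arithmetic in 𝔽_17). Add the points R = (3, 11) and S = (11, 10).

(3, 11) + (11, 10). λ = (10 - 11)/(11 - 3) ≡ 16/8 mod 17. 8⁻¹ ≡ 15 (mod 17), so λ ≡ 2.
  x = λ² - 3 - 11 = 4 - 14 ≡ 7; y = λ·(3 - 7) - 11 ≡ 15. → (7, 15)

(7, 15)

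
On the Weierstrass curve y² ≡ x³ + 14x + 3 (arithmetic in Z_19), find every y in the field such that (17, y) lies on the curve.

x³ + 14x + 3 = 5154 ≡ 5 (mod 19).
Square roots of 5 mod 19: 9 and 10 (since 9² = 81 ≡ 5).

9, 10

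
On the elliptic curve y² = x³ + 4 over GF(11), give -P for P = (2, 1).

-(2, 1) = (2, -1 mod 11) = (2, 10).

(2, 10)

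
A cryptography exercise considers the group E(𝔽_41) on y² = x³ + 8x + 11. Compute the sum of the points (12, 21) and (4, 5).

(29, 27)

(12, 21) + (4, 5). λ = (5 - 21)/(4 - 12) ≡ 25/33 mod 41. 33⁻¹ ≡ 5 (mod 41), so λ ≡ 2.
  x = λ² - 12 - 4 = 4 - 16 ≡ 29; y = λ·(12 - 29) - 21 ≡ 27. → (29, 27)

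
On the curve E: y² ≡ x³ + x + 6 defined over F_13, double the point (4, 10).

tangent at (4, 10): λ = (3·4² + 1)/(2·10) ≡ 10/7. 7⁻¹ ≡ 2 (mod 13), so λ ≡ 10·2 ≡ 7.
  x = λ² - 4 - 4 = 49 - 8 ≡ 2; y = λ·(4 - 2) - 10 ≡ 4. → (2, 4)

(2, 4)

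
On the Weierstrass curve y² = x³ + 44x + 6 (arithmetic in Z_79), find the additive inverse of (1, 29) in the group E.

(1, 50)

-(1, 29) = (1, -29 mod 79) = (1, 50).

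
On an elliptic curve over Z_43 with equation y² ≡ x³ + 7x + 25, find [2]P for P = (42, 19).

tangent at (42, 19): λ = (3·42² + 7)/(2·19) ≡ 10/38. 38⁻¹ ≡ 17 (mod 43), so λ ≡ 10·17 ≡ 41.
  x = λ² - 42 - 42 = 1681 - 84 ≡ 6; y = λ·(42 - 6) - 19 ≡ 38. → (6, 38)

(6, 38)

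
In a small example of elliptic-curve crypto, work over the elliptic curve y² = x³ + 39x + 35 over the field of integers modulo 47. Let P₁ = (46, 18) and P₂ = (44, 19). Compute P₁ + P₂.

(16, 14)

(46, 18) + (44, 19). λ = (19 - 18)/(44 - 46) ≡ 1/45 mod 47. 45⁻¹ ≡ 23 (mod 47), so λ ≡ 23.
  x = λ² - 46 - 44 = 529 - 90 ≡ 16; y = λ·(46 - 16) - 18 ≡ 14. → (16, 14)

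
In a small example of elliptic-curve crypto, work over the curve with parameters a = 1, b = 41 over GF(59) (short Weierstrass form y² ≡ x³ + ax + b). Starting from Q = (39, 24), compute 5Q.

Double-and-add on 5 = (101)₂. Start with Q = (39, 24) for the leading 1-bit.
double: tangent at (39, 24): λ = (3·39² + 1)/(2·24) ≡ 21/48. 48⁻¹ ≡ 16 (mod 59) since 48·16 = 768 ≡ 1, so λ ≡ 21·16 ≡ 41.
  x = λ² - 39 - 39 = 1681 - 78 ≡ 10; y = λ·(39 - 10) - 24 ≡ 44. → (10, 44)
double: tangent at (10, 44): λ = (3·10² + 1)/(2·44) ≡ 6/29. 29⁻¹ ≡ 57 (mod 59) since 29·57 = 1653 ≡ 1, so λ ≡ 6·57 ≡ 47.
  x = λ² - 10 - 10 = 2209 - 20 ≡ 6; y = λ·(10 - 6) - 44 ≡ 26. → (6, 26)
add Q: (6, 26) + (39, 24). λ = (24 - 26)/(39 - 6) ≡ 57/33 mod 59. 33⁻¹ ≡ 34 (mod 59) since 33·34 = 1122 ≡ 1, so λ ≡ 50.
  x = λ² - 6 - 39 = 2500 - 45 ≡ 36; y = λ·(6 - 36) - 26 ≡ 8. → (36, 8)

(36, 8)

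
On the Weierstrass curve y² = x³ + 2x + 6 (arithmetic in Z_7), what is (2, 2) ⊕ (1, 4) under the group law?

(1, 3)

(2, 2) + (1, 4). λ = (4 - 2)/(1 - 2) ≡ 2/6 mod 7. 6⁻¹ ≡ 6 (mod 7), so λ ≡ 5.
  x = λ² - 2 - 1 = 25 - 3 ≡ 1; y = λ·(2 - 1) - 2 ≡ 3. → (1, 3)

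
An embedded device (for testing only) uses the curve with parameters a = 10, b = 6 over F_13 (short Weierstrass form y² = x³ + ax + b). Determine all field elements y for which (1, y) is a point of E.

2, 11

x³ + 10x + 6 = 17 ≡ 4 (mod 13).
Square roots of 4 mod 13: 2 and 11 (since 2² = 4 ≡ 4).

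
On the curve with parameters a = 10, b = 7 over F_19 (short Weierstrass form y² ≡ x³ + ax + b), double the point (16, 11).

(4, 4)

tangent at (16, 11): λ = (3·16² + 10)/(2·11) ≡ 18/3. 3⁻¹ ≡ 13 (mod 19) since 3·13 = 39 ≡ 1, so λ ≡ 18·13 ≡ 6.
  x = λ² - 16 - 16 = 36 - 32 ≡ 4; y = λ·(16 - 4) - 11 ≡ 4. → (4, 4)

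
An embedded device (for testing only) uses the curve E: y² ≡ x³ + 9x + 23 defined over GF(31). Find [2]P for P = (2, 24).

(6, 13)

tangent at (2, 24): λ = (3·2² + 9)/(2·24) ≡ 21/17. 17⁻¹ ≡ 11 (mod 31) since 17·11 = 187 ≡ 1, so λ ≡ 21·11 ≡ 14.
  x = λ² - 2 - 2 = 196 - 4 ≡ 6; y = λ·(2 - 6) - 24 ≡ 13. → (6, 13)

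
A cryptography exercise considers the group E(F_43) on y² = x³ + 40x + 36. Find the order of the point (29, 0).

2

2P: (29, 0) + (29, 0): same x and y₁ ≡ -y₂, so the sum is O.
2P = O, so the order is 2.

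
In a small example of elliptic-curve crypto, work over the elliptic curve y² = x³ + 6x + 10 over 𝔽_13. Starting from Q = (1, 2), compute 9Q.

(9, 0)

Double-and-add on 9 = (1001)₂. Start with Q = (1, 2) for the leading 1-bit.
double: tangent at (1, 2): λ = (3·1² + 6)/(2·2) ≡ 9/4. 4⁻¹ ≡ 10 (mod 13) since 4·10 = 40 ≡ 1, so λ ≡ 9·10 ≡ 12.
  x = λ² - 1 - 1 = 144 - 2 ≡ 12; y = λ·(1 - 12) - 2 ≡ 9. → (12, 9)
double: tangent at (12, 9): λ = (3·12² + 6)/(2·9) ≡ 9/5. 5⁻¹ ≡ 8 (mod 13), so λ ≡ 9·8 ≡ 7.
  x = λ² - 12 - 12 = 49 - 24 ≡ 12; y = λ·(12 - 12) - 9 ≡ 4. → (12, 4)
double: tangent at (12, 4): λ = (3·12² + 6)/(2·4) ≡ 9/8. 8⁻¹ ≡ 5 (mod 13), so λ ≡ 9·5 ≡ 6.
  x = λ² - 12 - 12 = 36 - 24 ≡ 12; y = λ·(12 - 12) - 4 ≡ 9. → (12, 9)
add Q: (12, 9) + (1, 2). λ = (2 - 9)/(1 - 12) ≡ 6/2 mod 13. 2⁻¹ ≡ 7 (mod 13) since 2·7 = 14 ≡ 1, so λ ≡ 3.
  x = λ² - 12 - 1 = 9 - 13 ≡ 9; y = λ·(12 - 9) - 9 ≡ 0. → (9, 0)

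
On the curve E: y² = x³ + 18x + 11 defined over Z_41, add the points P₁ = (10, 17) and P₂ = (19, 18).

(11, 33)

(10, 17) + (19, 18). λ = (18 - 17)/(19 - 10) ≡ 1/9 mod 41. 9⁻¹ ≡ 32 (mod 41) since 9·32 = 288 ≡ 1, so λ ≡ 32.
  x = λ² - 10 - 19 = 1024 - 29 ≡ 11; y = λ·(10 - 11) - 17 ≡ 33. → (11, 33)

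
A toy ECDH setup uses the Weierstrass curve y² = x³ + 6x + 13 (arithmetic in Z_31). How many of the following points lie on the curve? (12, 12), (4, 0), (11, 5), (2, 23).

1

(12, 12): 12² ≡ 20, rhs ≡ 15 → off.
(4, 0): 0² ≡ 0, rhs ≡ 8 → off.
(11, 5): 5² ≡ 25, rhs ≡ 15 → off.
(2, 23): 23² ≡ 2, rhs ≡ 2 → on.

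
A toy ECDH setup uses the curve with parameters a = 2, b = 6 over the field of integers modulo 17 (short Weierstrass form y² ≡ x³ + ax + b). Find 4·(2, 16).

Write G = (2, 16).
Repeated addition: build up to 4G.
2G: tangent at (2, 16): λ = (3·2² + 2)/(2·16) ≡ 14/15. 15⁻¹ ≡ 8 (mod 17), so λ ≡ 14·8 ≡ 10.
  x = λ² - 2 - 2 = 100 - 4 ≡ 11; y = λ·(2 - 11) - 16 ≡ 13. → (11, 13)
3G: (11, 13) + (2, 16). λ = (16 - 13)/(2 - 11) ≡ 3/8 mod 17. 8⁻¹ ≡ 15 (mod 17), so λ ≡ 11.
  x = λ² - 11 - 2 = 121 - 13 ≡ 6; y = λ·(11 - 6) - 13 ≡ 8. → (6, 8)
4G: (6, 8) + (2, 16). λ = (16 - 8)/(2 - 6) ≡ 8/13 mod 17. 13⁻¹ ≡ 4 (mod 17) since 13·4 = 52 ≡ 1, so λ ≡ 15.
  x = λ² - 6 - 2 = 225 - 8 ≡ 13; y = λ·(6 - 13) - 8 ≡ 6. → (13, 6)

(13, 6)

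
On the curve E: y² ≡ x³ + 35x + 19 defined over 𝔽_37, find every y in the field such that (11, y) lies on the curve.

12, 25

x³ + 35x + 19 = 1735 ≡ 33 (mod 37).
Square roots of 33 mod 37: 12 and 25 (since 12² = 144 ≡ 33).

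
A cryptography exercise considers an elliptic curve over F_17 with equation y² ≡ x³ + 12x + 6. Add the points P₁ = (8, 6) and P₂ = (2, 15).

(5, 15)

(8, 6) + (2, 15). λ = (15 - 6)/(2 - 8) ≡ 9/11 mod 17. 11⁻¹ ≡ 14 (mod 17), so λ ≡ 7.
  x = λ² - 8 - 2 = 49 - 10 ≡ 5; y = λ·(8 - 5) - 6 ≡ 15. → (5, 15)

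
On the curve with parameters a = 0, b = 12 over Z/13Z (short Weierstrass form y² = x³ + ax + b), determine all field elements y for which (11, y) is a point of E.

x³ + 0x + 12 = 1343 ≡ 4 (mod 13).
Square roots of 4 mod 13: 2 and 11 (since 2² = 4 ≡ 4).

2, 11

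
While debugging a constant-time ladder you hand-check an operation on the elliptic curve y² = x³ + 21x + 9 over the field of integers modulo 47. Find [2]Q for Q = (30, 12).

tangent at (30, 12): λ = (3·30² + 21)/(2·12) ≡ 42/24. 24⁻¹ ≡ 2 (mod 47) since 24·2 = 48 ≡ 1, so λ ≡ 42·2 ≡ 37.
  x = λ² - 30 - 30 = 1369 - 60 ≡ 40; y = λ·(30 - 40) - 12 ≡ 41. → (40, 41)

(40, 41)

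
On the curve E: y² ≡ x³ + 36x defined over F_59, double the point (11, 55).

tangent at (11, 55): λ = (3·11² + 36)/(2·55) ≡ 45/51. 51⁻¹ ≡ 22 (mod 59), so λ ≡ 45·22 ≡ 46.
  x = λ² - 11 - 11 = 2116 - 22 ≡ 29; y = λ·(11 - 29) - 55 ≡ 2. → (29, 2)

(29, 2)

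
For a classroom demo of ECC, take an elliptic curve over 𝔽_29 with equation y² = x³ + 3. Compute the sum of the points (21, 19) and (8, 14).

(24, 20)

(21, 19) + (8, 14). λ = (14 - 19)/(8 - 21) ≡ 24/16 mod 29. 16⁻¹ ≡ 20 (mod 29), so λ ≡ 16.
  x = λ² - 21 - 8 = 256 - 29 ≡ 24; y = λ·(21 - 24) - 19 ≡ 20. → (24, 20)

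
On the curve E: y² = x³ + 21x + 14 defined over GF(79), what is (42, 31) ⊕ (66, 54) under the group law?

(73, 15)

(42, 31) + (66, 54). λ = (54 - 31)/(66 - 42) ≡ 23/24 mod 79. 24⁻¹ ≡ 56 (mod 79), so λ ≡ 24.
  x = λ² - 42 - 66 = 576 - 108 ≡ 73; y = λ·(42 - 73) - 31 ≡ 15. → (73, 15)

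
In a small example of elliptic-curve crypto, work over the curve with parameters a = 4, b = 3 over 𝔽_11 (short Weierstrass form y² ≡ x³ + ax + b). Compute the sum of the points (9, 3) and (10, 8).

(6, 1)

(9, 3) + (10, 8). λ = (8 - 3)/(10 - 9) ≡ 5/1 mod 11. 1⁻¹ ≡ 1 (mod 11), so λ ≡ 5.
  x = λ² - 9 - 10 = 25 - 19 ≡ 6; y = λ·(9 - 6) - 3 ≡ 1. → (6, 1)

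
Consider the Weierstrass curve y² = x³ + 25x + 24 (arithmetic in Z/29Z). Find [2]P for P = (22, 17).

tangent at (22, 17): λ = (3·22² + 25)/(2·17) ≡ 27/5. 5⁻¹ ≡ 6 (mod 29) since 5·6 = 30 ≡ 1, so λ ≡ 27·6 ≡ 17.
  x = λ² - 22 - 22 = 289 - 44 ≡ 13; y = λ·(22 - 13) - 17 ≡ 20. → (13, 20)

(13, 20)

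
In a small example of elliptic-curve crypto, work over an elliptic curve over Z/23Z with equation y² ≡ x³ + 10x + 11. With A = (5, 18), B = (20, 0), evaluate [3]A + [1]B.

(16, 14)

First 3A:
Repeated addition: build up to 3A.
2A: tangent at (5, 18): λ = (3·5² + 10)/(2·18) ≡ 16/13. 13⁻¹ ≡ 16 (mod 23), so λ ≡ 16·16 ≡ 3.
  x = λ² - 5 - 5 = 9 - 10 ≡ 22; y = λ·(5 - 22) - 18 ≡ 0. → (22, 0)
3A: (22, 0) + (5, 18). λ = (18 - 0)/(5 - 22) ≡ 18/6 mod 23. 6⁻¹ ≡ 4 (mod 23), so λ ≡ 3.
  x = λ² - 22 - 5 = 9 - 27 ≡ 5; y = λ·(22 - 5) - 0 ≡ 5. → (5, 5)
3A = (5, 5).
Finally 3A + B:
(5, 5) + (20, 0). λ = (0 - 5)/(20 - 5) ≡ 18/15 mod 23. 15⁻¹ ≡ 20 (mod 23) since 15·20 = 300 ≡ 1, so λ ≡ 15.
  x = λ² - 5 - 20 = 225 - 25 ≡ 16; y = λ·(5 - 16) - 5 ≡ 14. → (16, 14)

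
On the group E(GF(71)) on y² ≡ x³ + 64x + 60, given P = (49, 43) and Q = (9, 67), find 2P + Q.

First 2P:
Repeated addition: build up to 2P.
2P: tangent at (49, 43): λ = (3·49² + 64)/(2·43) ≡ 25/15. 15⁻¹ ≡ 19 (mod 71) since 15·19 = 285 ≡ 1, so λ ≡ 25·19 ≡ 49.
  x = λ² - 49 - 49 = 2401 - 98 ≡ 31; y = λ·(49 - 31) - 43 ≡ 58. → (31, 58)
2P = (31, 58).
Finally 2P + Q:
(31, 58) + (9, 67). λ = (67 - 58)/(9 - 31) ≡ 9/49 mod 71. 49⁻¹ ≡ 29 (mod 71), so λ ≡ 48.
  x = λ² - 31 - 9 = 2304 - 40 ≡ 63; y = λ·(31 - 63) - 58 ≡ 39. → (63, 39)

(63, 39)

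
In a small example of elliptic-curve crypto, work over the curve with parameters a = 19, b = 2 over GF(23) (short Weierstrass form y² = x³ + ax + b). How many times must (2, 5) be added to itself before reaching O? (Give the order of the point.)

11

2P: tangent at (2, 5): λ = (3·2² + 19)/(2·5) ≡ 8/10. 10⁻¹ ≡ 7 (mod 23), so λ ≡ 8·7 ≡ 10.
  x = λ² - 2 - 2 = 100 - 4 ≡ 4; y = λ·(2 - 4) - 5 ≡ 21. → (4, 21)
3P: (4, 21) + (2, 5). λ = (5 - 21)/(2 - 4) ≡ 7/21 mod 23. 21⁻¹ ≡ 11 (mod 23) since 21·11 = 231 ≡ 1, so λ ≡ 8.
  x = λ² - 4 - 2 = 64 - 6 ≡ 12; y = λ·(4 - 12) - 21 ≡ 7. → (12, 7)
4P: (12, 7) + (2, 5). λ = (5 - 7)/(2 - 12) ≡ 21/13 mod 23. 13⁻¹ ≡ 16 (mod 23), so λ ≡ 14.
  x = λ² - 12 - 2 = 196 - 14 ≡ 21; y = λ·(12 - 21) - 7 ≡ 5. → (21, 5)
5P: (21, 5) + (2, 5). λ = (5 - 5)/(2 - 21) ≡ 0/4 mod 23. 4⁻¹ ≡ 6 (mod 23) since 4·6 = 24 ≡ 1, so λ ≡ 0.
  x = λ² - 21 - 2 = 0 - 23 ≡ 0; y = λ·(21 - 0) - 5 ≡ 18. → (0, 18)
6P: (0, 18) + (2, 5). λ = (5 - 18)/(2 - 0) ≡ 10/2 mod 23. 2⁻¹ ≡ 12 (mod 23), so λ ≡ 5.
  x = λ² - 0 - 2 = 25 - 2 ≡ 0; y = λ·(0 - 0) - 18 ≡ 5. → (0, 5)
7P: (0, 5) + (2, 5). λ = (5 - 5)/(2 - 0) ≡ 0/2 mod 23. 2⁻¹ ≡ 12 (mod 23), so λ ≡ 0.
  x = λ² - 0 - 2 = 0 - 2 ≡ 21; y = λ·(0 - 21) - 5 ≡ 18. → (21, 18)
8P: (21, 18) + (2, 5). λ = (5 - 18)/(2 - 21) ≡ 10/4 mod 23. 4⁻¹ ≡ 6 (mod 23), so λ ≡ 14.
  x = λ² - 21 - 2 = 196 - 23 ≡ 12; y = λ·(21 - 12) - 18 ≡ 16. → (12, 16)
9P: (12, 16) + (2, 5). λ = (5 - 16)/(2 - 12) ≡ 12/13 mod 23. 13⁻¹ ≡ 16 (mod 23), so λ ≡ 8.
  x = λ² - 12 - 2 = 64 - 14 ≡ 4; y = λ·(12 - 4) - 16 ≡ 2. → (4, 2)
10P: (4, 2) + (2, 5). λ = (5 - 2)/(2 - 4) ≡ 3/21 mod 23. 21⁻¹ ≡ 11 (mod 23), so λ ≡ 10.
  x = λ² - 4 - 2 = 100 - 6 ≡ 2; y = λ·(4 - 2) - 2 ≡ 18. → (2, 18)
11P: (2, 18) + (2, 5): same x and y₁ ≡ -y₂, so the sum is O.
11P = O, so the order is 11.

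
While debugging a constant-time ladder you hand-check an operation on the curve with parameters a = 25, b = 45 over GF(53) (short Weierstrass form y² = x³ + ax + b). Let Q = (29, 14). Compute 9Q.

Double-and-add on 9 = (1001)₂. Start with Q = (29, 14) for the leading 1-bit.
double: tangent at (29, 14): λ = (3·29² + 25)/(2·14) ≡ 4/28. 28⁻¹ ≡ 36 (mod 53), so λ ≡ 4·36 ≡ 38.
  x = λ² - 29 - 29 = 1444 - 58 ≡ 8; y = λ·(29 - 8) - 14 ≡ 42. → (8, 42)
double: tangent at (8, 42): λ = (3·8² + 25)/(2·42) ≡ 5/31. 31⁻¹ ≡ 12 (mod 53), so λ ≡ 5·12 ≡ 7.
  x = λ² - 8 - 8 = 49 - 16 ≡ 33; y = λ·(8 - 33) - 42 ≡ 48. → (33, 48)
double: tangent at (33, 48): λ = (3·33² + 25)/(2·48) ≡ 6/43. 43⁻¹ ≡ 37 (mod 53), so λ ≡ 6·37 ≡ 10.
  x = λ² - 33 - 33 = 100 - 66 ≡ 34; y = λ·(33 - 34) - 48 ≡ 48. → (34, 48)
add Q: (34, 48) + (29, 14). λ = (14 - 48)/(29 - 34) ≡ 19/48 mod 53. 48⁻¹ ≡ 21 (mod 53) since 48·21 = 1008 ≡ 1, so λ ≡ 28.
  x = λ² - 34 - 29 = 784 - 63 ≡ 32; y = λ·(34 - 32) - 48 ≡ 8. → (32, 8)

(32, 8)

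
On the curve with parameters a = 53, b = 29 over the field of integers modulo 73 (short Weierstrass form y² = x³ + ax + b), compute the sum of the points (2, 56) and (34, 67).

(2, 56) + (34, 67). λ = (67 - 56)/(34 - 2) ≡ 11/32 mod 73. 32⁻¹ ≡ 16 (mod 73) since 32·16 = 512 ≡ 1, so λ ≡ 30.
  x = λ² - 2 - 34 = 900 - 36 ≡ 61; y = λ·(2 - 61) - 56 ≡ 72. → (61, 72)

(61, 72)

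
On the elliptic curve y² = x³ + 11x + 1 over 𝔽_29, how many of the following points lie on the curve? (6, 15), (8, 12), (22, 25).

(6, 15): 15² ≡ 22, rhs ≡ 22 → on.
(8, 12): 12² ≡ 28, rhs ≡ 21 → off.
(22, 25): 25² ≡ 16, rhs ≡ 16 → on.

2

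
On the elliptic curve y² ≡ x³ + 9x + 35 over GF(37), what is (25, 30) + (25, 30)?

(8, 8)

tangent at (25, 30): λ = (3·25² + 9)/(2·30) ≡ 34/23. 23⁻¹ ≡ 29 (mod 37), so λ ≡ 34·29 ≡ 24.
  x = λ² - 25 - 25 = 576 - 50 ≡ 8; y = λ·(25 - 8) - 30 ≡ 8. → (8, 8)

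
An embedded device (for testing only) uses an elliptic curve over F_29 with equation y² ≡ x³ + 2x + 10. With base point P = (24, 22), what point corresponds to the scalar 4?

(12, 14)

Repeated addition: build up to 4P.
2P: tangent at (24, 22): λ = (3·24² + 2)/(2·22) ≡ 19/15. 15⁻¹ ≡ 2 (mod 29) since 15·2 = 30 ≡ 1, so λ ≡ 19·2 ≡ 9.
  x = λ² - 24 - 24 = 81 - 48 ≡ 4; y = λ·(24 - 4) - 22 ≡ 13. → (4, 13)
3P: (4, 13) + (24, 22). λ = (22 - 13)/(24 - 4) ≡ 9/20 mod 29. 20⁻¹ ≡ 16 (mod 29), so λ ≡ 28.
  x = λ² - 4 - 24 = 784 - 28 ≡ 2; y = λ·(4 - 2) - 13 ≡ 14. → (2, 14)
4P: (2, 14) + (24, 22). λ = (22 - 14)/(24 - 2) ≡ 8/22 mod 29. 22⁻¹ ≡ 4 (mod 29) since 22·4 = 88 ≡ 1, so λ ≡ 3.
  x = λ² - 2 - 24 = 9 - 26 ≡ 12; y = λ·(2 - 12) - 14 ≡ 14. → (12, 14)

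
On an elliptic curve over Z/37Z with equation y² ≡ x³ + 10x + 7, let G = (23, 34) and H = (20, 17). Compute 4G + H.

First 4G:
Double-and-add on 4 = (100)₂. Start with G = (23, 34) for the leading 1-bit.
double: tangent at (23, 34): λ = (3·23² + 10)/(2·34) ≡ 6/31. 31⁻¹ ≡ 6 (mod 37) since 31·6 = 186 ≡ 1, so λ ≡ 6·6 ≡ 36.
  x = λ² - 23 - 23 = 1296 - 46 ≡ 29; y = λ·(23 - 29) - 34 ≡ 9. → (29, 9)
double: tangent at (29, 9): λ = (3·29² + 10)/(2·9) ≡ 17/18. 18⁻¹ ≡ 35 (mod 37) since 18·35 = 630 ≡ 1, so λ ≡ 17·35 ≡ 3.
  x = λ² - 29 - 29 = 9 - 58 ≡ 25; y = λ·(29 - 25) - 9 ≡ 3. → (25, 3)
4G = (25, 3).
Finally 4G + H:
(25, 3) + (20, 17). λ = (17 - 3)/(20 - 25) ≡ 14/32 mod 37. 32⁻¹ ≡ 22 (mod 37) since 32·22 = 704 ≡ 1, so λ ≡ 12.
  x = λ² - 25 - 20 = 144 - 45 ≡ 25; y = λ·(25 - 25) - 3 ≡ 34. → (25, 34)

(25, 34)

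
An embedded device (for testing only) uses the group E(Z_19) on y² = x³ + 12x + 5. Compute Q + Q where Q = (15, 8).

tangent at (15, 8): λ = (3·15² + 12)/(2·8) ≡ 3/16. 16⁻¹ ≡ 6 (mod 19), so λ ≡ 3·6 ≡ 18.
  x = λ² - 15 - 15 = 324 - 30 ≡ 9; y = λ·(15 - 9) - 8 ≡ 5. → (9, 5)

(9, 5)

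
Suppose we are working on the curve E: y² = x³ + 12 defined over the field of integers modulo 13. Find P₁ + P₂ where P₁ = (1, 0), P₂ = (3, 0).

(9, 0)

(1, 0) + (3, 0). λ = (0 - 0)/(3 - 1) ≡ 0/2 mod 13. 2⁻¹ ≡ 7 (mod 13), so λ ≡ 0.
  x = λ² - 1 - 3 = 0 - 4 ≡ 9; y = λ·(1 - 9) - 0 ≡ 0. → (9, 0)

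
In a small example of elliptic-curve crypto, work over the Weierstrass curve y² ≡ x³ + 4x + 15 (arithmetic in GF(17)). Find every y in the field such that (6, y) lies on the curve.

x³ + 4x + 15 = 255 ≡ 0 (mod 17).
Only y = 0 satisfies y² ≡ 0.

0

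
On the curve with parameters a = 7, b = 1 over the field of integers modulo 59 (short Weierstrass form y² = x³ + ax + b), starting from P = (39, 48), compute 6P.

Double-and-add on 6 = (110)₂. Start with P = (39, 48) for the leading 1-bit.
double: tangent at (39, 48): λ = (3·39² + 7)/(2·48) ≡ 27/37. 37⁻¹ ≡ 8 (mod 59), so λ ≡ 27·8 ≡ 39.
  x = λ² - 39 - 39 = 1521 - 78 ≡ 27; y = λ·(39 - 27) - 48 ≡ 7. → (27, 7)
add P: (27, 7) + (39, 48). λ = (48 - 7)/(39 - 27) ≡ 41/12 mod 59. 12⁻¹ ≡ 5 (mod 59), so λ ≡ 28.
  x = λ² - 27 - 39 = 784 - 66 ≡ 10; y = λ·(27 - 10) - 7 ≡ 56. → (10, 56)
double: tangent at (10, 56): λ = (3·10² + 7)/(2·56) ≡ 12/53. 53⁻¹ ≡ 49 (mod 59), so λ ≡ 12·49 ≡ 57.
  x = λ² - 10 - 10 = 3249 - 20 ≡ 43; y = λ·(10 - 43) - 56 ≡ 10. → (43, 10)

(43, 10)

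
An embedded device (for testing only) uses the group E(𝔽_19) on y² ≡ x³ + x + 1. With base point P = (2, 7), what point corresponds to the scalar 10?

Double-and-add on 10 = (1010)₂. Start with P = (2, 7) for the leading 1-bit.
double: tangent at (2, 7): λ = (3·2² + 1)/(2·7) ≡ 13/14. 14⁻¹ ≡ 15 (mod 19), so λ ≡ 13·15 ≡ 5.
  x = λ² - 2 - 2 = 25 - 4 ≡ 2; y = λ·(2 - 2) - 7 ≡ 12. → (2, 12)
double: tangent at (2, 12): λ = (3·2² + 1)/(2·12) ≡ 13/5. 5⁻¹ ≡ 4 (mod 19) since 5·4 = 20 ≡ 1, so λ ≡ 13·4 ≡ 14.
  x = λ² - 2 - 2 = 196 - 4 ≡ 2; y = λ·(2 - 2) - 12 ≡ 7. → (2, 7)
add P: tangent at (2, 7): λ = (3·2² + 1)/(2·7) ≡ 13/14. 14⁻¹ ≡ 15 (mod 19), so λ ≡ 13·15 ≡ 5.
  x = λ² - 2 - 2 = 25 - 4 ≡ 2; y = λ·(2 - 2) - 7 ≡ 12. → (2, 12)
double: tangent at (2, 12): λ = (3·2² + 1)/(2·12) ≡ 13/5. 5⁻¹ ≡ 4 (mod 19), so λ ≡ 13·4 ≡ 14.
  x = λ² - 2 - 2 = 196 - 4 ≡ 2; y = λ·(2 - 2) - 12 ≡ 7. → (2, 7)

(2, 7)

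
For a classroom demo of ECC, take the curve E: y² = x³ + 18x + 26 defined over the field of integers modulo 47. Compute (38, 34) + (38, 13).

The two points share x = 38 and their y-coordinates satisfy 34 + 13 ≡ 0 (mod 47), so they are inverses. Their sum is O.

O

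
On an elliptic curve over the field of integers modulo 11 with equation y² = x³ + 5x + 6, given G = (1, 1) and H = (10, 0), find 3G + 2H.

First 3G:
Repeated addition: build up to 3G.
2G: tangent at (1, 1): λ = (3·1² + 5)/(2·1) ≡ 8/2. 2⁻¹ ≡ 6 (mod 11), so λ ≡ 8·6 ≡ 4.
  x = λ² - 1 - 1 = 16 - 2 ≡ 3; y = λ·(1 - 3) - 1 ≡ 2. → (3, 2)
3G: (3, 2) + (1, 1). λ = (1 - 2)/(1 - 3) ≡ 10/9 mod 11. 9⁻¹ ≡ 5 (mod 11) since 9·5 = 45 ≡ 1, so λ ≡ 6.
  x = λ² - 3 - 1 = 36 - 4 ≡ 10; y = λ·(3 - 10) - 2 ≡ 0. → (10, 0)
3G = (10, 0).
Next 2H:
Repeated addition: build up to 2H.
2H: (10, 0) + (10, 0): same x and y₁ ≡ -y₂, so the sum is ∞.
2H = ∞.
Finally 3G + 2H:
(10, 0) + ∞ = (10, 0) (identity).

(10, 0)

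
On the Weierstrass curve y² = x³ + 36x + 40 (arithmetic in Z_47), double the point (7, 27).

tangent at (7, 27): λ = (3·7² + 36)/(2·27) ≡ 42/7. 7⁻¹ ≡ 27 (mod 47), so λ ≡ 42·27 ≡ 6.
  x = λ² - 7 - 7 = 36 - 14 ≡ 22; y = λ·(7 - 22) - 27 ≡ 24. → (22, 24)

(22, 24)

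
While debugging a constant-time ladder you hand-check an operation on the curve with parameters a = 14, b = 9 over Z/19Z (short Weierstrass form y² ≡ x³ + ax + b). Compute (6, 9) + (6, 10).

O

The two points share x = 6 and their y-coordinates satisfy 9 + 10 ≡ 0 (mod 19), so they are inverses. Their sum is O.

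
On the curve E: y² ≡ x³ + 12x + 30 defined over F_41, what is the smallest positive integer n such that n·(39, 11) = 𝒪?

2P: tangent at (39, 11): λ = (3·39² + 12)/(2·11) ≡ 24/22. 22⁻¹ ≡ 28 (mod 41), so λ ≡ 24·28 ≡ 16.
  x = λ² - 39 - 39 = 256 - 78 ≡ 14; y = λ·(39 - 14) - 11 ≡ 20. → (14, 20)
3P: (14, 20) + (39, 11). λ = (11 - 20)/(39 - 14) ≡ 32/25 mod 41. 25⁻¹ ≡ 23 (mod 41), so λ ≡ 39.
  x = λ² - 14 - 39 = 1521 - 53 ≡ 33; y = λ·(14 - 33) - 20 ≡ 18. → (33, 18)
4P: (33, 18) + (39, 11). λ = (11 - 18)/(39 - 33) ≡ 34/6 mod 41. 6⁻¹ ≡ 7 (mod 41), so λ ≡ 33.
  x = λ² - 33 - 39 = 1089 - 72 ≡ 33; y = λ·(33 - 33) - 18 ≡ 23. → (33, 23)
5P: (33, 23) + (39, 11). λ = (11 - 23)/(39 - 33) ≡ 29/6 mod 41. 6⁻¹ ≡ 7 (mod 41), so λ ≡ 39.
  x = λ² - 33 - 39 = 1521 - 72 ≡ 14; y = λ·(33 - 14) - 23 ≡ 21. → (14, 21)
6P: (14, 21) + (39, 11). λ = (11 - 21)/(39 - 14) ≡ 31/25 mod 41. 25⁻¹ ≡ 23 (mod 41), so λ ≡ 16.
  x = λ² - 14 - 39 = 256 - 53 ≡ 39; y = λ·(14 - 39) - 21 ≡ 30. → (39, 30)
7P: (39, 30) + (39, 11): same x and y₁ ≡ -y₂, so the sum is 𝒪.
7P = 𝒪, so the order is 7.

7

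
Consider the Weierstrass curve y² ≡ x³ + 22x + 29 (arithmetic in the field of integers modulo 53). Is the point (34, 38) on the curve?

y² = 38² ≡ 13; x³ + 22x + 29 = 40081 ≡ 13 (mod 53). 13 = 13.

yes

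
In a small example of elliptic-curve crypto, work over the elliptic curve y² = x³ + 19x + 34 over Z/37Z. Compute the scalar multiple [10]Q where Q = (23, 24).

Double-and-add on 10 = (1010)₂. Start with Q = (23, 24) for the leading 1-bit.
double: tangent at (23, 24): λ = (3·23² + 19)/(2·24) ≡ 15/11. 11⁻¹ ≡ 27 (mod 37), so λ ≡ 15·27 ≡ 35.
  x = λ² - 23 - 23 = 1225 - 46 ≡ 32; y = λ·(23 - 32) - 24 ≡ 31. → (32, 31)
double: tangent at (32, 31): λ = (3·32² + 19)/(2·31) ≡ 20/25. 25⁻¹ ≡ 3 (mod 37), so λ ≡ 20·3 ≡ 23.
  x = λ² - 32 - 32 = 529 - 64 ≡ 21; y = λ·(32 - 21) - 31 ≡ 0. → (21, 0)
add Q: (21, 0) + (23, 24). λ = (24 - 0)/(23 - 21) ≡ 24/2 mod 37. 2⁻¹ ≡ 19 (mod 37) since 2·19 = 38 ≡ 1, so λ ≡ 12.
  x = λ² - 21 - 23 = 144 - 44 ≡ 26; y = λ·(21 - 26) - 0 ≡ 14. → (26, 14)
double: tangent at (26, 14): λ = (3·26² + 19)/(2·14) ≡ 12/28. 28⁻¹ ≡ 4 (mod 37), so λ ≡ 12·4 ≡ 11.
  x = λ² - 26 - 26 = 121 - 52 ≡ 32; y = λ·(26 - 32) - 14 ≡ 31. → (32, 31)

(32, 31)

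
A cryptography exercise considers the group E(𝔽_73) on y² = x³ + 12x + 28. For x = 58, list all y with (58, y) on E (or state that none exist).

x³ + 12x + 28 = 195836 ≡ 50 (mod 73).
Square roots of 50 mod 73: 14 and 59 (since 14² = 196 ≡ 50).

14, 59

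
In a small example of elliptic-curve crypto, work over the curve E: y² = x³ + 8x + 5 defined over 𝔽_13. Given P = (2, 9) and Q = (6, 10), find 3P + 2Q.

(2, 4)

First 3P:
Repeated addition: build up to 3P.
2P: tangent at (2, 9): λ = (3·2² + 8)/(2·9) ≡ 7/5. 5⁻¹ ≡ 8 (mod 13), so λ ≡ 7·8 ≡ 4.
  x = λ² - 2 - 2 = 16 - 4 ≡ 12; y = λ·(2 - 12) - 9 ≡ 3. → (12, 3)
3P: (12, 3) + (2, 9). λ = (9 - 3)/(2 - 12) ≡ 6/3 mod 13. 3⁻¹ ≡ 9 (mod 13) since 3·9 = 27 ≡ 1, so λ ≡ 2.
  x = λ² - 12 - 2 = 4 - 14 ≡ 3; y = λ·(12 - 3) - 3 ≡ 2. → (3, 2)
3P = (3, 2).
Next 2Q:
Repeated addition: build up to 2Q.
2Q: tangent at (6, 10): λ = (3·6² + 8)/(2·10) ≡ 12/7. 7⁻¹ ≡ 2 (mod 13) since 7·2 = 14 ≡ 1, so λ ≡ 12·2 ≡ 11.
  x = λ² - 6 - 6 = 121 - 12 ≡ 5; y = λ·(6 - 5) - 10 ≡ 1. → (5, 1)
2Q = (5, 1).
Finally 3P + 2Q:
(3, 2) + (5, 1). λ = (1 - 2)/(5 - 3) ≡ 12/2 mod 13. 2⁻¹ ≡ 7 (mod 13), so λ ≡ 6.
  x = λ² - 3 - 5 = 36 - 8 ≡ 2; y = λ·(3 - 2) - 2 ≡ 4. → (2, 4)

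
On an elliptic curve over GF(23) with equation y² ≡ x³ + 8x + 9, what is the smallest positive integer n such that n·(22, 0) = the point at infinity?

2P: (22, 0) + (22, 0): same x and y₁ ≡ -y₂, so the sum is the point at infinity.
2P = the point at infinity, so the order is 2.

2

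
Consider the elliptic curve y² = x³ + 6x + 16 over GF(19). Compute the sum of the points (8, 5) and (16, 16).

(8, 5) + (16, 16). λ = (16 - 5)/(16 - 8) ≡ 11/8 mod 19. 8⁻¹ ≡ 12 (mod 19) since 8·12 = 96 ≡ 1, so λ ≡ 18.
  x = λ² - 8 - 16 = 324 - 24 ≡ 15; y = λ·(8 - 15) - 5 ≡ 2. → (15, 2)

(15, 2)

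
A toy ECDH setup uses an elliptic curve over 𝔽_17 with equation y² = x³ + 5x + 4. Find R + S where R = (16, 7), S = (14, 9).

(5, 16)

(16, 7) + (14, 9). λ = (9 - 7)/(14 - 16) ≡ 2/15 mod 17. 15⁻¹ ≡ 8 (mod 17), so λ ≡ 16.
  x = λ² - 16 - 14 = 256 - 30 ≡ 5; y = λ·(16 - 5) - 7 ≡ 16. → (5, 16)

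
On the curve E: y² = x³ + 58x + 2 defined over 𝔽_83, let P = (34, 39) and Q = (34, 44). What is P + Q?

The two points share x = 34 and their y-coordinates satisfy 39 + 44 ≡ 0 (mod 83), so they are inverses. Their sum is O.

O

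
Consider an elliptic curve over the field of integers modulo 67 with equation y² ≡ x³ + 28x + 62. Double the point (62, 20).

tangent at (62, 20): λ = (3·62² + 28)/(2·20) ≡ 36/40. 40⁻¹ ≡ 62 (mod 67), so λ ≡ 36·62 ≡ 21.
  x = λ² - 62 - 62 = 441 - 124 ≡ 49; y = λ·(62 - 49) - 20 ≡ 52. → (49, 52)

(49, 52)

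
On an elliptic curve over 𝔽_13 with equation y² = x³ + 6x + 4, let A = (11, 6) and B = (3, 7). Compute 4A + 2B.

First 4A:
Repeated addition: build up to 4A.
2A: tangent at (11, 6): λ = (3·11² + 6)/(2·6) ≡ 5/12. 12⁻¹ ≡ 12 (mod 13), so λ ≡ 5·12 ≡ 8.
  x = λ² - 11 - 11 = 64 - 22 ≡ 3; y = λ·(11 - 3) - 6 ≡ 6. → (3, 6)
3A: (3, 6) + (11, 6). λ = (6 - 6)/(11 - 3) ≡ 0/8 mod 13. 8⁻¹ ≡ 5 (mod 13), so λ ≡ 0.
  x = λ² - 3 - 11 = 0 - 14 ≡ 12; y = λ·(3 - 12) - 6 ≡ 7. → (12, 7)
4A: (12, 7) + (11, 6). λ = (6 - 7)/(11 - 12) ≡ 12/12 mod 13. 12⁻¹ ≡ 12 (mod 13) since 12·12 = 144 ≡ 1, so λ ≡ 1.
  x = λ² - 12 - 11 = 1 - 23 ≡ 4; y = λ·(12 - 4) - 7 ≡ 1. → (4, 1)
4A = (4, 1).
Next 2B:
Repeated addition: build up to 2B.
2B: tangent at (3, 7): λ = (3·3² + 6)/(2·7) ≡ 7/1. 1⁻¹ ≡ 1 (mod 13), so λ ≡ 7·1 ≡ 7.
  x = λ² - 3 - 3 = 49 - 6 ≡ 4; y = λ·(3 - 4) - 7 ≡ 12. → (4, 12)
2B = (4, 12).
Finally 4A + 2B:
(4, 1) + (4, 12): same x and y₁ ≡ -y₂, so the sum is 𝒪.

O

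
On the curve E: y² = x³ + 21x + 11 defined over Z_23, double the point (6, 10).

(20, 17)

tangent at (6, 10): λ = (3·6² + 21)/(2·10) ≡ 14/20. 20⁻¹ ≡ 15 (mod 23), so λ ≡ 14·15 ≡ 3.
  x = λ² - 6 - 6 = 9 - 12 ≡ 20; y = λ·(6 - 20) - 10 ≡ 17. → (20, 17)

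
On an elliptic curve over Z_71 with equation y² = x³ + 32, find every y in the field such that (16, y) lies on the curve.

9, 62

x³ + 0x + 32 = 4128 ≡ 10 (mod 71).
Square roots of 10 mod 71: 9 and 62 (since 9² = 81 ≡ 10).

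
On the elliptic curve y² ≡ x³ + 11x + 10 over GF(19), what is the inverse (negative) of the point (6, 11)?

(6, 8)

-(6, 11) = (6, -11 mod 19) = (6, 8).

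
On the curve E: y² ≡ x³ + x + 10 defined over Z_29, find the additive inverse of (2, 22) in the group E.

(2, 7)

-(2, 22) = (2, -22 mod 29) = (2, 7).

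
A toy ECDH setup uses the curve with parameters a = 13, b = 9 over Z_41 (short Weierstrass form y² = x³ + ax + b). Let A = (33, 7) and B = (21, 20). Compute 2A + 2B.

First 2A:
Repeated addition: build up to 2A.
2A: tangent at (33, 7): λ = (3·33² + 13)/(2·7) ≡ 0/14. 14⁻¹ ≡ 3 (mod 41) since 14·3 = 42 ≡ 1, so λ ≡ 0·3 ≡ 0.
  x = λ² - 33 - 33 = 0 - 66 ≡ 16; y = λ·(33 - 16) - 7 ≡ 34. → (16, 34)
2A = (16, 34).
Next 2B:
Repeated addition: build up to 2B.
2B: tangent at (21, 20): λ = (3·21² + 13)/(2·20) ≡ 24/40. 40⁻¹ ≡ 40 (mod 41), so λ ≡ 24·40 ≡ 17.
  x = λ² - 21 - 21 = 289 - 42 ≡ 1; y = λ·(21 - 1) - 20 ≡ 33. → (1, 33)
2B = (1, 33).
Finally 2A + 2B:
(16, 34) + (1, 33). λ = (33 - 34)/(1 - 16) ≡ 40/26 mod 41. 26⁻¹ ≡ 30 (mod 41), so λ ≡ 11.
  x = λ² - 16 - 1 = 121 - 17 ≡ 22; y = λ·(16 - 22) - 34 ≡ 23. → (22, 23)

(22, 23)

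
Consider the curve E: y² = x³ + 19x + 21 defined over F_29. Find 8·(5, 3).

(19, 7)

Write Q = (5, 3).
Double-and-add on 8 = (1000)₂. Start with Q = (5, 3) for the leading 1-bit.
double: tangent at (5, 3): λ = (3·5² + 19)/(2·3) ≡ 7/6. 6⁻¹ ≡ 5 (mod 29), so λ ≡ 7·5 ≡ 6.
  x = λ² - 5 - 5 = 36 - 10 ≡ 26; y = λ·(5 - 26) - 3 ≡ 16. → (26, 16)
double: tangent at (26, 16): λ = (3·26² + 19)/(2·16) ≡ 17/3. 3⁻¹ ≡ 10 (mod 29) since 3·10 = 30 ≡ 1, so λ ≡ 17·10 ≡ 25.
  x = λ² - 26 - 26 = 625 - 52 ≡ 22; y = λ·(26 - 22) - 16 ≡ 26. → (22, 26)
double: tangent at (22, 26): λ = (3·22² + 19)/(2·26) ≡ 21/23. 23⁻¹ ≡ 24 (mod 29), so λ ≡ 21·24 ≡ 11.
  x = λ² - 22 - 22 = 121 - 44 ≡ 19; y = λ·(22 - 19) - 26 ≡ 7. → (19, 7)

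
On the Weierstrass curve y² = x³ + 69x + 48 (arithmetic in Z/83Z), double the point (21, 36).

(9, 30)

tangent at (21, 36): λ = (3·21² + 69)/(2·36) ≡ 64/72. 72⁻¹ ≡ 15 (mod 83) since 72·15 = 1080 ≡ 1, so λ ≡ 64·15 ≡ 47.
  x = λ² - 21 - 21 = 2209 - 42 ≡ 9; y = λ·(21 - 9) - 36 ≡ 30. → (9, 30)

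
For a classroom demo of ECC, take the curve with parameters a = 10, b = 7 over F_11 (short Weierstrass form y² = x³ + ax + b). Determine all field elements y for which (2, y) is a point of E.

none

x³ + 10x + 7 = 35 ≡ 2 (mod 11).
2 is a non-residue mod 11; no y exists.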